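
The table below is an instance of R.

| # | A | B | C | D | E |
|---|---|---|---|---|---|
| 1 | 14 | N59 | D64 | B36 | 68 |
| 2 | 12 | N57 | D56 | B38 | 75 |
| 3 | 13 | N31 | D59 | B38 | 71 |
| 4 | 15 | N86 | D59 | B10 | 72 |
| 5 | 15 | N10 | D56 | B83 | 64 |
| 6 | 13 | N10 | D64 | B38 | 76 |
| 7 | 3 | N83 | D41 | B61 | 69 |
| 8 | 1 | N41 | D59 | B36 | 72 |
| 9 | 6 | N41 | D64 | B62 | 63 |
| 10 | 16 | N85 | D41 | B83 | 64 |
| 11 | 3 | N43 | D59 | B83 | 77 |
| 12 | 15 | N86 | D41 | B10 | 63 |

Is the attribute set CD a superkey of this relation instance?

All 12 rows have distinct CD values, so CD → (all attributes) holds and CD is a superkey.

Yes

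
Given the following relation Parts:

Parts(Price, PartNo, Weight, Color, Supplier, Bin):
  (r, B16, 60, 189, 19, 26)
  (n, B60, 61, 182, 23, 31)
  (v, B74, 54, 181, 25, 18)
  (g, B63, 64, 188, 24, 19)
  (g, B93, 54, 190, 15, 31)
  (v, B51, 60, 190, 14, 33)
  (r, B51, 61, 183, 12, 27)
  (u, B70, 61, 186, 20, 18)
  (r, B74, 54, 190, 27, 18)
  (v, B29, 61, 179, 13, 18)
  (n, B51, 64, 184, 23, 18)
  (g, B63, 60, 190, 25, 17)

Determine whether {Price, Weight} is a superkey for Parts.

All 12 rows have distinct {Price, Weight} values, so {Price, Weight} → (all attributes) holds and {Price, Weight} is a superkey.

Yes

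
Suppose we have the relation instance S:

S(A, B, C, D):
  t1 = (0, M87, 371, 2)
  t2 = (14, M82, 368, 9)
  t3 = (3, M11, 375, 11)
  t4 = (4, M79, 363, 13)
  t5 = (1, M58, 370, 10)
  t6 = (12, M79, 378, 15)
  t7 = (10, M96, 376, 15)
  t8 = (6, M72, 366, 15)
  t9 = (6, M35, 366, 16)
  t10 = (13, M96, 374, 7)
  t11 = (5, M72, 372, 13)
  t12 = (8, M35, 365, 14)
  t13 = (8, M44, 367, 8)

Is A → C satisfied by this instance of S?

A=0: row 1 → C = 371 ✓
A=14: row 2 → C = 368 ✓
A=3: row 3 → C = 375 ✓
A=4: row 4 → C = 363 ✓
A=1: row 5 → C = 370 ✓
A=12: row 6 → C = 378 ✓
A=10: row 7 → C = 376 ✓
A=6: rows 8, 9 → C = 366, 366 ✓
A=13: row 10 → C = 374 ✓
A=5: row 11 → C = 372 ✓
A=8: rows 12, 13 → C takes values {365, 367} — violation
Two rows agree on A but differ on C, so A → C does not hold.

No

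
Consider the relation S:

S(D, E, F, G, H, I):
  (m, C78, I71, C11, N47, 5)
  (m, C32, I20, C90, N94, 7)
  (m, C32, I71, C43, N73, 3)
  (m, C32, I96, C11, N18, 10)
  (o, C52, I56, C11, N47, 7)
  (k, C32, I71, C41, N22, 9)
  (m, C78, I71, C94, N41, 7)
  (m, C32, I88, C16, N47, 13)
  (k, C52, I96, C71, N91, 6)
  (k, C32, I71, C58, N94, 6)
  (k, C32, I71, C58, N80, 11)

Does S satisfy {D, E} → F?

No

(D=m, E=C78): 2 rows → F = I71, I71 ✓
(D=m, E=C32): 4 rows → F takes values {I20, I71, I96, I88} — violation
(D=o, E=C52): 1 row → F = I56 ✓
(D=k, E=C32): 3 rows → F = I71, I71, I71 ✓
(D=k, E=C52): 1 row → F = I96 ✓
Two rows agree on {D, E} but differ on F, so {D, E} → F does not hold.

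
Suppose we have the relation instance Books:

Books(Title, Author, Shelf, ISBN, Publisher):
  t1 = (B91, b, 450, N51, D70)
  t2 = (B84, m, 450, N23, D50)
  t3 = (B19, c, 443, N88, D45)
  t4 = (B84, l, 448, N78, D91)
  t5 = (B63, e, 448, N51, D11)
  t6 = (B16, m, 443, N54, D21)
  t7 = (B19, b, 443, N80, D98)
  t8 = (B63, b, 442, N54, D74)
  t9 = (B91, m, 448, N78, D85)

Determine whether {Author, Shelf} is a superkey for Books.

Yes

All 9 rows have distinct {Author, Shelf} values, so {Author, Shelf} → (all attributes) holds and {Author, Shelf} is a superkey.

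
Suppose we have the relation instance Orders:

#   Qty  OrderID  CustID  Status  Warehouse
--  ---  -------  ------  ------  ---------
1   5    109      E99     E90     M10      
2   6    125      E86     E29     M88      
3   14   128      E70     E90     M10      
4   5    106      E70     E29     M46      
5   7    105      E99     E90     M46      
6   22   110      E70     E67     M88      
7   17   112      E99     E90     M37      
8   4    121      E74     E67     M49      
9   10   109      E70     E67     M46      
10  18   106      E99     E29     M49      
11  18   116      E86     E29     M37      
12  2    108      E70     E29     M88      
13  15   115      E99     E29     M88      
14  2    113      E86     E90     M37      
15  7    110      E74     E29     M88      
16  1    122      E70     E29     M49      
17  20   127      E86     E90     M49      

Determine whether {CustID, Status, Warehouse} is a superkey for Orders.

Yes

All 17 rows have distinct {CustID, Status, Warehouse} values, so {CustID, Status, Warehouse} → (all attributes) holds and {CustID, Status, Warehouse} is a superkey.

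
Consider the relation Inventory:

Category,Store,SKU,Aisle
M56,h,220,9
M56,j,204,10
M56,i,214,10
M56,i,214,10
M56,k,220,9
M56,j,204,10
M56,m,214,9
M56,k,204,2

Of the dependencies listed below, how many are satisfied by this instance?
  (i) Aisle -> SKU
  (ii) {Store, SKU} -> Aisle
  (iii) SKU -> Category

(i) Aisle -> SKU: Aisle=9: 3 rows → SKU takes values {220, 214} — violation; Aisle=10: 4 rows → SKU takes values {204, 214} — violation — fails.
(ii) {Store, SKU} -> Aisle: every LHS value maps to a single RHS value — holds.
(iii) SKU -> Category: every LHS value maps to a single RHS value — holds.
2 of the 3 dependencies hold.

2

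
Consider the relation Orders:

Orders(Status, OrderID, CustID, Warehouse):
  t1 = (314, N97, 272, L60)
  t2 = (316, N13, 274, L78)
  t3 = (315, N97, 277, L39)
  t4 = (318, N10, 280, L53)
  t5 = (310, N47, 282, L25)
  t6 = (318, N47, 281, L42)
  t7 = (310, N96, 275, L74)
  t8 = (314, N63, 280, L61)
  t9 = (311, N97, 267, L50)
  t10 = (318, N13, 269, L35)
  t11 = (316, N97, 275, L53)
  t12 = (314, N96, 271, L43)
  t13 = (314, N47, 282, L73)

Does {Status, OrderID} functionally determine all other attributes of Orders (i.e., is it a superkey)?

Yes

All 13 rows have distinct {Status, OrderID} values, so {Status, OrderID} → (all attributes) holds and {Status, OrderID} is a superkey.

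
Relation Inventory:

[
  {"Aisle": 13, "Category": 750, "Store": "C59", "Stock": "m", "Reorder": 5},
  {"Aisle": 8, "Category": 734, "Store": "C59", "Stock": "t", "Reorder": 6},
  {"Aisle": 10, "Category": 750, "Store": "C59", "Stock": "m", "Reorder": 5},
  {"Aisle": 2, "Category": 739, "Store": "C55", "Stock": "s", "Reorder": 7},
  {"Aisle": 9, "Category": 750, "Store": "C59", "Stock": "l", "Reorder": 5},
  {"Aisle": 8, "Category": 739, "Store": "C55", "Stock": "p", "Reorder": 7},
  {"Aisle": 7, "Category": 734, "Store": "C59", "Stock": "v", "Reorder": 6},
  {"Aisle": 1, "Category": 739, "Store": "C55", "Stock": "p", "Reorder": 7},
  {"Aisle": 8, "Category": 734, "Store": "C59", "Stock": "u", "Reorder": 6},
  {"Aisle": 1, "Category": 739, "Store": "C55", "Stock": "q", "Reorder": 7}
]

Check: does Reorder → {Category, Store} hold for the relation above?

Reorder=5: 3 rows → {Category,Store} = (750, C59), (750, C59), (750, C59) ✓
Reorder=6: 3 rows → {Category,Store} = (734, C59), (734, C59), (734, C59) ✓
Reorder=7: 4 rows → {Category,Store} = (739, C55), (739, C55), (739, C55), (739, C55) ✓
Every Reorder value is associated with a single {Category, Store} value, so Reorder → {Category, Store} holds.

Yes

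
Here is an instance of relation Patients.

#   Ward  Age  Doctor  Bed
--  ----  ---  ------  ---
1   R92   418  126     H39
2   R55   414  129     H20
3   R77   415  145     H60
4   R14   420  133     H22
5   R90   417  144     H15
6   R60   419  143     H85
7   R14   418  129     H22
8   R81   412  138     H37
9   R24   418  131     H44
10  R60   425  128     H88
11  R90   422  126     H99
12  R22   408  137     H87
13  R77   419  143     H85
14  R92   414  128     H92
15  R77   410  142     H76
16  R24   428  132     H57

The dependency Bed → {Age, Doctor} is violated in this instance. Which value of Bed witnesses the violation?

Bed=H39: row 1 → {Age,Doctor} = (418, 126) ✓
Bed=H20: row 2 → {Age,Doctor} = (414, 129) ✓
Bed=H60: row 3 → {Age,Doctor} = (415, 145) ✓
Bed=H22: rows 4, 7 → {Age,Doctor} takes values {(420, 133), (418, 129)} — violation
Bed=H15: row 5 → {Age,Doctor} = (417, 144) ✓
Bed=H85: rows 6, 13 → {Age,Doctor} = (419, 143), (419, 143) ✓
Bed=H37: row 8 → {Age,Doctor} = (412, 138) ✓
Bed=H44: row 9 → {Age,Doctor} = (418, 131) ✓
Bed=H88: row 10 → {Age,Doctor} = (425, 128) ✓
Bed=H99: row 11 → {Age,Doctor} = (422, 126) ✓
Bed=H87: row 12 → {Age,Doctor} = (408, 137) ✓
Bed=H92: row 14 → {Age,Doctor} = (414, 128) ✓
Bed=H76: row 15 → {Age,Doctor} = (410, 142) ✓
Bed=H57: row 16 → {Age,Doctor} = (428, 132) ✓
The only Bed value with inconsistent RHS is Bed=H22.

H22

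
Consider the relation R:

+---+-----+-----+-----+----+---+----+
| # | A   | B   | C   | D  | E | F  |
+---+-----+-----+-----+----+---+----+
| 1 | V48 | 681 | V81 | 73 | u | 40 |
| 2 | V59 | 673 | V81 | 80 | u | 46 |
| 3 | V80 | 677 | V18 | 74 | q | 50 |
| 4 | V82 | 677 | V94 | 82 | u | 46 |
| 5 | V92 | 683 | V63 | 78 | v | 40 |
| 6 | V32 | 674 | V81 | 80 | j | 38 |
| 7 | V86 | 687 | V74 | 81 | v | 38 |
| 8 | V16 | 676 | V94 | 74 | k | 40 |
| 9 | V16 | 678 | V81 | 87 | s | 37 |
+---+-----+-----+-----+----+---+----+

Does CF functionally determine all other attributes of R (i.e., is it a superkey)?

Yes

All 9 rows have distinct CF values, so CF → (all attributes) holds and CF is a superkey.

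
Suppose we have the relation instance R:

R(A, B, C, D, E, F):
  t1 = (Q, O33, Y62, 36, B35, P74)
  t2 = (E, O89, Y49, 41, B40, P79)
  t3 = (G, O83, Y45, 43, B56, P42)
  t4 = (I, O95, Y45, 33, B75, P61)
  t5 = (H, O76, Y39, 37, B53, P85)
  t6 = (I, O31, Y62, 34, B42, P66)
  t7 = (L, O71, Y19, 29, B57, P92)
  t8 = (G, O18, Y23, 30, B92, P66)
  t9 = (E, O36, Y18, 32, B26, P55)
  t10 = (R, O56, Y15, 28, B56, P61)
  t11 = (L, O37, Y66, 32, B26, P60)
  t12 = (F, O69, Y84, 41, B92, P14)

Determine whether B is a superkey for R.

All 12 rows have distinct B values, so B → (all attributes) holds and B is a superkey.

Yes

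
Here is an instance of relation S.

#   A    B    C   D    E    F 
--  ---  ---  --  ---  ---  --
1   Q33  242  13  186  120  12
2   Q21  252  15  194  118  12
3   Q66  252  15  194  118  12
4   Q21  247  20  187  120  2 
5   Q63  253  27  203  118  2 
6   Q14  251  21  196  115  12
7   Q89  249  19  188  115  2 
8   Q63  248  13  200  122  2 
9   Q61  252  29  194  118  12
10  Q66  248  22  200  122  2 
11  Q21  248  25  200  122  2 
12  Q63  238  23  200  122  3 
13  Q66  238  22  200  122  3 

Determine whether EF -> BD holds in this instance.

(E=120, F=12): row 1 → {B,D} = (242, 186) ✓
(E=118, F=12): rows 2, 3, 9 → {B,D} = (252, 194), (252, 194), (252, 194) ✓
(E=120, F=2): row 4 → {B,D} = (247, 187) ✓
(E=118, F=2): row 5 → {B,D} = (253, 203) ✓
(E=115, F=12): row 6 → {B,D} = (251, 196) ✓
(E=115, F=2): row 7 → {B,D} = (249, 188) ✓
(E=122, F=2): rows 8, 10, 11 → {B,D} = (248, 200), (248, 200), (248, 200) ✓
(E=122, F=3): rows 12, 13 → {B,D} = (238, 200), (238, 200) ✓
Every EF value is associated with a single BD value, so EF -> BD holds.

Yes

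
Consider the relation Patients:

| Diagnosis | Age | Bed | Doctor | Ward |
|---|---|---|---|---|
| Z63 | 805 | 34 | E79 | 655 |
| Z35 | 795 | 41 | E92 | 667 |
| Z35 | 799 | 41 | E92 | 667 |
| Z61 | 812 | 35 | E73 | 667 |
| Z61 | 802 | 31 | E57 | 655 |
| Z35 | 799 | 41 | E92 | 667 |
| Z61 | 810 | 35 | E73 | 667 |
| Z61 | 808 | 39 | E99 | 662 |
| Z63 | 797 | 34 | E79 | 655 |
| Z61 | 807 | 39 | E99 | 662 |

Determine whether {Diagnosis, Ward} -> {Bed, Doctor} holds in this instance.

Yes

(Diagnosis=Z63, Ward=655): 2 rows → {Bed,Doctor} = (34, E79), (34, E79) ✓
(Diagnosis=Z35, Ward=667): 3 rows → {Bed,Doctor} = (41, E92), (41, E92), (41, E92) ✓
(Diagnosis=Z61, Ward=667): 2 rows → {Bed,Doctor} = (35, E73), (35, E73) ✓
(Diagnosis=Z61, Ward=655): 1 row → {Bed,Doctor} = (31, E57) ✓
(Diagnosis=Z61, Ward=662): 2 rows → {Bed,Doctor} = (39, E99), (39, E99) ✓
Every {Diagnosis, Ward} value is associated with a single {Bed, Doctor} value, so {Diagnosis, Ward} -> {Bed, Doctor} holds.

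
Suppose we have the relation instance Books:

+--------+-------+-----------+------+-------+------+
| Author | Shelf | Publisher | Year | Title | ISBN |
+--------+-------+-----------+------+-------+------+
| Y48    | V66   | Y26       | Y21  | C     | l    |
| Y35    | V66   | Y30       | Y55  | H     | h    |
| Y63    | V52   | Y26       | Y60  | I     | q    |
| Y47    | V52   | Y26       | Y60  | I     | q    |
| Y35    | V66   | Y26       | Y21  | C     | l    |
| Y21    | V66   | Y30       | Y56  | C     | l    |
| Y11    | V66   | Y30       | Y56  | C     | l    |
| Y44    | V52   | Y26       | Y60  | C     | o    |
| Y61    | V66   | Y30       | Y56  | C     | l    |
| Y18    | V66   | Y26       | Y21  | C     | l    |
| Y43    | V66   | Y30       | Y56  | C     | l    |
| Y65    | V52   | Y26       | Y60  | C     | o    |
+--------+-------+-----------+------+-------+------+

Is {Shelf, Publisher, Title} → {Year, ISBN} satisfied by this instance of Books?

Yes

(Shelf=V66, Publisher=Y26, Title=C): 3 rows → {Year,ISBN} = (Y21, l), (Y21, l), (Y21, l) ✓
(Shelf=V66, Publisher=Y30, Title=H): 1 row → {Year,ISBN} = (Y55, h) ✓
(Shelf=V52, Publisher=Y26, Title=I): 2 rows → {Year,ISBN} = (Y60, q), (Y60, q) ✓
(Shelf=V66, Publisher=Y30, Title=C): 4 rows → {Year,ISBN} = (Y56, l), (Y56, l), (Y56, l), (Y56, l) ✓
(Shelf=V52, Publisher=Y26, Title=C): 2 rows → {Year,ISBN} = (Y60, o), (Y60, o) ✓
Every {Shelf, Publisher, Title} value is associated with a single {Year, ISBN} value, so {Shelf, Publisher, Title} → {Year, ISBN} holds.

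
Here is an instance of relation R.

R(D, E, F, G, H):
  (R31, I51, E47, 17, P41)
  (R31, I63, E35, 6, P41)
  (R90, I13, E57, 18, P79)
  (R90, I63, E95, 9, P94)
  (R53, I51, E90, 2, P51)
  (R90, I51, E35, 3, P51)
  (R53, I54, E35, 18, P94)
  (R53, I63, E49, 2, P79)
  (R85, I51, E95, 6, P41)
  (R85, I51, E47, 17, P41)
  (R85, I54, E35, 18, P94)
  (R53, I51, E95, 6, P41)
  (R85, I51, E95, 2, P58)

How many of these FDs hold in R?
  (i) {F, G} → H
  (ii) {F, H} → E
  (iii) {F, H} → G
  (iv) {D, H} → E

(i) {F, G} → H: every LHS value maps to a single RHS value — holds.
(ii) {F, H} → E: every LHS value maps to a single RHS value — holds.
(iii) {F, H} → G: every LHS value maps to a single RHS value — holds.
(iv) {D, H} → E: (D=R31, H=P41): 2 rows → E takes values {I51, I63} — violation — fails.
3 of the 4 dependencies hold.

3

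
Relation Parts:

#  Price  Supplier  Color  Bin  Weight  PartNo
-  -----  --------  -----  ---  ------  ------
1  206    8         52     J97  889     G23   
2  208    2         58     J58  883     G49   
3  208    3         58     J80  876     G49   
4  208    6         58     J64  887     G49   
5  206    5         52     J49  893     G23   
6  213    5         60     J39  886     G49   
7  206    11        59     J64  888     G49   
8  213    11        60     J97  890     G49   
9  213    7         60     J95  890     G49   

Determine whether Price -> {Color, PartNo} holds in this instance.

No

Price=206: rows 1, 5, 7 → {Color,PartNo} takes values {(52, G23), (59, G49)} — violation
Price=208: rows 2, 3, 4 → {Color,PartNo} = (58, G49), (58, G49), (58, G49) ✓
Price=213: rows 6, 8, 9 → {Color,PartNo} = (60, G49), (60, G49), (60, G49) ✓
Two rows agree on Price but differ on {Color, PartNo}, so Price -> {Color, PartNo} does not hold.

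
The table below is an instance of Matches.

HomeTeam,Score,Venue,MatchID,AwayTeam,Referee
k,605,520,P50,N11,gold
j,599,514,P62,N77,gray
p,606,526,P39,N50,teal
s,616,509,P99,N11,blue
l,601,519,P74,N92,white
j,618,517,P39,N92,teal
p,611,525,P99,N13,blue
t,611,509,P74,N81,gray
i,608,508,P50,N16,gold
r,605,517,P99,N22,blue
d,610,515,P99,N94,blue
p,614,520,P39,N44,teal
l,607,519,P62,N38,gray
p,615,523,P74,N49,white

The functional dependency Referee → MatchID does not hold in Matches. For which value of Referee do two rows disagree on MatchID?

Referee=gold: 2 rows → MatchID = P50, P50 ✓
Referee=gray: 3 rows → MatchID takes values {P62, P74} — violation
Referee=teal: 3 rows → MatchID = P39, P39, P39 ✓
Referee=blue: 4 rows → MatchID = P99, P99, P99, P99 ✓
Referee=white: 2 rows → MatchID = P74, P74 ✓
The only Referee value with inconsistent MatchID is Referee=gray.

gray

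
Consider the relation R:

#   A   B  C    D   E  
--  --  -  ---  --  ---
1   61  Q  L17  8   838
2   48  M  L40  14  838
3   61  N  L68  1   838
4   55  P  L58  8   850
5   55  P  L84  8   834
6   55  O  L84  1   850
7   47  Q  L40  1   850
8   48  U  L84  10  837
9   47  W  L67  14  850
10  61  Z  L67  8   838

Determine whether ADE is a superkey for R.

No

Rows 1 and 10 have the same ADE value (A=61, D=8, E=838) but are distinct tuples, so ADE does not determine every attribute — not a superkey.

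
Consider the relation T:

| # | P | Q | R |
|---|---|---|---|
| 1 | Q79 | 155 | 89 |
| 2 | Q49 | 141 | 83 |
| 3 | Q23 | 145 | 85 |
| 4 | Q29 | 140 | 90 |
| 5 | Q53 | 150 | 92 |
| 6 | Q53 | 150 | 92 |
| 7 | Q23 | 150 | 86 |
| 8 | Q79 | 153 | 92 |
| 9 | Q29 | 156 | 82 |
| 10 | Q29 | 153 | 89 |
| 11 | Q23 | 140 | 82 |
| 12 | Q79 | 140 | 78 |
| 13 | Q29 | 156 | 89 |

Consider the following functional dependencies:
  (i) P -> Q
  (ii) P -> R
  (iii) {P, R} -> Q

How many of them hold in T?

0

(i) P -> Q: P=Q79: rows 1, 8, 12 → Q takes values {155, 153, 140} — violation; P=Q23: rows 3, 7, 11 → Q takes values {145, 150, 140} — violation; P=Q29: rows 4, 9, 10, 13 → Q takes values {140, 156, 153} — violation — fails.
(ii) P -> R: P=Q79: rows 1, 8, 12 → R takes values {89, 92, 78} — violation; P=Q23: rows 3, 7, 11 → R takes values {85, 86, 82} — violation; P=Q29: rows 4, 9, 10, 13 → R takes values {90, 82, 89} — violation — fails.
(iii) {P, R} -> Q: (P=Q29, R=89): rows 10, 13 → Q takes values {153, 156} — violation — fails.
None of the 3 dependencies hold.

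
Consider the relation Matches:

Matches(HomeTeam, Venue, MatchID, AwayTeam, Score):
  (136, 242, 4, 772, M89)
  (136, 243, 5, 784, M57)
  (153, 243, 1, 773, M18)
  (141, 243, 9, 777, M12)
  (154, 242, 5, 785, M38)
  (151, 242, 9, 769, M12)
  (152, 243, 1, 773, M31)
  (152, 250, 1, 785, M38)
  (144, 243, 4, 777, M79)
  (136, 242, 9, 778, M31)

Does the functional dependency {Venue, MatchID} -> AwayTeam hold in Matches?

(Venue=242, MatchID=4): 1 row → AwayTeam = 772 ✓
(Venue=243, MatchID=5): 1 row → AwayTeam = 784 ✓
(Venue=243, MatchID=1): 2 rows → AwayTeam = 773, 773 ✓
(Venue=243, MatchID=9): 1 row → AwayTeam = 777 ✓
(Venue=242, MatchID=5): 1 row → AwayTeam = 785 ✓
(Venue=242, MatchID=9): 2 rows → AwayTeam takes values {769, 778} — violation
(Venue=250, MatchID=1): 1 row → AwayTeam = 785 ✓
(Venue=243, MatchID=4): 1 row → AwayTeam = 777 ✓
Two rows agree on {Venue, MatchID} but differ on AwayTeam, so {Venue, MatchID} -> AwayTeam does not hold.

No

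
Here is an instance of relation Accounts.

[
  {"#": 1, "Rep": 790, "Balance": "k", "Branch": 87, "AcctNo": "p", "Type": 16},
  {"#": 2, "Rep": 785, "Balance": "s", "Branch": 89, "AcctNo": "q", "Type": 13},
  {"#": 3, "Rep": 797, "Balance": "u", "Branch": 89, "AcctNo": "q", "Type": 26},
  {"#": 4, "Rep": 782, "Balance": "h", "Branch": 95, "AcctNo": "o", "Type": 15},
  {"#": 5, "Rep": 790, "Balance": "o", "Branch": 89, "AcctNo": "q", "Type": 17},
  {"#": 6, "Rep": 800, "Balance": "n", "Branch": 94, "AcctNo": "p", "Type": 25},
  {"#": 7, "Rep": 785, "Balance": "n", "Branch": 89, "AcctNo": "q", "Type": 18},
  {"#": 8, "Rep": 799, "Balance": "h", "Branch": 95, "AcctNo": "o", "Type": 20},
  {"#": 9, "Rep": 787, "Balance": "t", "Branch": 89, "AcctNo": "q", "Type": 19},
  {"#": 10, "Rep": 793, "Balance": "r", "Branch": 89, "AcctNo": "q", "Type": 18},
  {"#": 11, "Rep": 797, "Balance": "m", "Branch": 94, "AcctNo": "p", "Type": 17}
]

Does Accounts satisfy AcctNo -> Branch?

AcctNo=p: rows 1, 6, 11 → Branch takes values {87, 94} — violation
AcctNo=q: rows 2, 3, 5, 7, 9, 10 → Branch = 89, 89, 89, 89, 89, 89 ✓
AcctNo=o: rows 4, 8 → Branch = 95, 95 ✓
Two rows agree on AcctNo but differ on Branch, so AcctNo -> Branch does not hold.

No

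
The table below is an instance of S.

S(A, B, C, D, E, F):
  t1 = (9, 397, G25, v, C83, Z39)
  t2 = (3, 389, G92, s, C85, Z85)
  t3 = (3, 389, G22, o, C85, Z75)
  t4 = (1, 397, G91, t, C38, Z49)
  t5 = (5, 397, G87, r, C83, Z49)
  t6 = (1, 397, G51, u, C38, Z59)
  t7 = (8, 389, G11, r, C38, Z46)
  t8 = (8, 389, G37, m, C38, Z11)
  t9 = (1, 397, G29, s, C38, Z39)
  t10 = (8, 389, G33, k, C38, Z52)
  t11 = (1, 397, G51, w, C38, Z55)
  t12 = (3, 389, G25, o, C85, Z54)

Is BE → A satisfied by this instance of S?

(B=397, E=C83): rows 1, 5 → A takes values {9, 5} — violation
(B=389, E=C85): rows 2, 3, 12 → A = 3, 3, 3 ✓
(B=397, E=C38): rows 4, 6, 9, 11 → A = 1, 1, 1, 1 ✓
(B=389, E=C38): rows 7, 8, 10 → A = 8, 8, 8 ✓
Two rows agree on BE but differ on A, so BE → A does not hold.

No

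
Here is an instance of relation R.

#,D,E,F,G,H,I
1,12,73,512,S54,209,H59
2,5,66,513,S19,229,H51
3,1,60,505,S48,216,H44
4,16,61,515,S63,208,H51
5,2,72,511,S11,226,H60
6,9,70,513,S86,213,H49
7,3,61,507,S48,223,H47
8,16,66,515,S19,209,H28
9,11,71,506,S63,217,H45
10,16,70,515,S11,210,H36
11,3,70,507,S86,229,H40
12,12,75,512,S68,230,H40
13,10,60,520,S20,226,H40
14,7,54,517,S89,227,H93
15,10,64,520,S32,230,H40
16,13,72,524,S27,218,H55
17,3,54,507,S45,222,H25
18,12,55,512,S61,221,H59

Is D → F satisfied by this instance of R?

Yes

D=12: rows 1, 12, 18 → F = 512, 512, 512 ✓
D=5: row 2 → F = 513 ✓
D=1: row 3 → F = 505 ✓
D=16: rows 4, 8, 10 → F = 515, 515, 515 ✓
D=2: row 5 → F = 511 ✓
D=9: row 6 → F = 513 ✓
D=3: rows 7, 11, 17 → F = 507, 507, 507 ✓
D=11: row 9 → F = 506 ✓
D=10: rows 13, 15 → F = 520, 520 ✓
D=7: row 14 → F = 517 ✓
D=13: row 16 → F = 524 ✓
Every D value is associated with a single F value, so D → F holds.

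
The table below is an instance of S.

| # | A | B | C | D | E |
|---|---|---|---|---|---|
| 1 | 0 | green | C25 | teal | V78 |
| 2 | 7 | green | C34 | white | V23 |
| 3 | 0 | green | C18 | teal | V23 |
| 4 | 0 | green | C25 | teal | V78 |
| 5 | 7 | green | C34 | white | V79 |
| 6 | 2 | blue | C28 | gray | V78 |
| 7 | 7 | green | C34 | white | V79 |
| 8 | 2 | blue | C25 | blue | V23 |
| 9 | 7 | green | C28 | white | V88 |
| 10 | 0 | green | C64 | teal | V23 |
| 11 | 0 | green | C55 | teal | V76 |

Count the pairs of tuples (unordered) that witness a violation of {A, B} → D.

1

(A=0, B=green): all 5 rows agree on D — 0 pairs.
(A=7, B=green): all 4 rows agree on D — 0 pairs.
(A=2, B=blue): violating pairs (6,8) — 1 pair.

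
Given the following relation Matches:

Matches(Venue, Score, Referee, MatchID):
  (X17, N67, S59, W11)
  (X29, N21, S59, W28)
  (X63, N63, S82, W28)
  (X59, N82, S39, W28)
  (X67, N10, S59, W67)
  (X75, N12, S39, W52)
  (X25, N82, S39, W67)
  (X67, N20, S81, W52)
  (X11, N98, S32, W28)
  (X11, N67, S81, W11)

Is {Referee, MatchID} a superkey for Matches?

Yes

All 10 rows have distinct {Referee, MatchID} values, so {Referee, MatchID} → (all attributes) holds and {Referee, MatchID} is a superkey.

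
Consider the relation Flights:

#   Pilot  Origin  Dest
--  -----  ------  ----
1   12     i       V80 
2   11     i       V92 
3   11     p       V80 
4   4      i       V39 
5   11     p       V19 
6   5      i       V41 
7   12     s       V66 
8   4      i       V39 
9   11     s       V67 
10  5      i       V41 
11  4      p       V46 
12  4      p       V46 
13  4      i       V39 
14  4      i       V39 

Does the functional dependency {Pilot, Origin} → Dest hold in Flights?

(Pilot=12, Origin=i): row 1 → Dest = V80 ✓
(Pilot=11, Origin=i): row 2 → Dest = V92 ✓
(Pilot=11, Origin=p): rows 3, 5 → Dest takes values {V80, V19} — violation
(Pilot=4, Origin=i): rows 4, 8, 13, 14 → Dest = V39, V39, V39, V39 ✓
(Pilot=5, Origin=i): rows 6, 10 → Dest = V41, V41 ✓
(Pilot=12, Origin=s): row 7 → Dest = V66 ✓
(Pilot=11, Origin=s): row 9 → Dest = V67 ✓
(Pilot=4, Origin=p): rows 11, 12 → Dest = V46, V46 ✓
Two rows agree on {Pilot, Origin} but differ on Dest, so {Pilot, Origin} → Dest does not hold.

No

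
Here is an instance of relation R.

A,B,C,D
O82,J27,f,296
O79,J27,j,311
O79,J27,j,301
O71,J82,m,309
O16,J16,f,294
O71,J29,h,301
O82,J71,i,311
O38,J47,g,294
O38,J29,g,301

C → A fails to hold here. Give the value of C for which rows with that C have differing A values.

f

C=f: 2 rows → A takes values {O82, O16} — violation
C=j: 2 rows → A = O79, O79 ✓
C=m: 1 row → A = O71 ✓
C=h: 1 row → A = O71 ✓
C=i: 1 row → A = O82 ✓
C=g: 2 rows → A = O38, O38 ✓
The only C value with inconsistent A is C=f.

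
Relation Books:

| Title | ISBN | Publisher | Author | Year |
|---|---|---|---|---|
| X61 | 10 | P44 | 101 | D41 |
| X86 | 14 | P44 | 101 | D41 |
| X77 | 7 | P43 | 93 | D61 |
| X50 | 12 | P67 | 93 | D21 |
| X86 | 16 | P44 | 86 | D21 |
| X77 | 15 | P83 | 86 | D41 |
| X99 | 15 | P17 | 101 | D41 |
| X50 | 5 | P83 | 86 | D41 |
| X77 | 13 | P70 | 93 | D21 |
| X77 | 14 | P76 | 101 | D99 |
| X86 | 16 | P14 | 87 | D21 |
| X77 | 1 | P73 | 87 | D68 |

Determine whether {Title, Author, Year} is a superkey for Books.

All 12 rows have distinct {Title, Author, Year} values, so {Title, Author, Year} → (all attributes) holds and {Title, Author, Year} is a superkey.

Yes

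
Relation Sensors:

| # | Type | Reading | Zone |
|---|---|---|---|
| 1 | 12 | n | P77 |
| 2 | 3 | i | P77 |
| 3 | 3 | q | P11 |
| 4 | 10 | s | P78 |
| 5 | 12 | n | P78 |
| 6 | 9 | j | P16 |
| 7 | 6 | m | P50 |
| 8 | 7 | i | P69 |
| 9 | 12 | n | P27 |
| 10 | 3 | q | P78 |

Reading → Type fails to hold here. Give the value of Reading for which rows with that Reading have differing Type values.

Reading=n: rows 1, 5, 9 → Type = 12, 12, 12 ✓
Reading=i: rows 2, 8 → Type takes values {3, 7} — violation
Reading=q: rows 3, 10 → Type = 3, 3 ✓
Reading=s: row 4 → Type = 10 ✓
Reading=j: row 6 → Type = 9 ✓
Reading=m: row 7 → Type = 6 ✓
The only Reading value with inconsistent Type is Reading=i.

i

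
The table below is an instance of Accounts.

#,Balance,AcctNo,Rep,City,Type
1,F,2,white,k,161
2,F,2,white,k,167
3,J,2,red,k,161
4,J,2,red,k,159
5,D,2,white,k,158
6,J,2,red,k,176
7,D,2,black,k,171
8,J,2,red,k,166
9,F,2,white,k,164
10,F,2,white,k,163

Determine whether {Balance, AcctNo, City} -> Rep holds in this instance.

(Balance=F, AcctNo=2, City=k): rows 1, 2, 9, 10 → Rep = white, white, white, white ✓
(Balance=J, AcctNo=2, City=k): rows 3, 4, 6, 8 → Rep = red, red, red, red ✓
(Balance=D, AcctNo=2, City=k): rows 5, 7 → Rep takes values {white, black} — violation
Two rows agree on {Balance, AcctNo, City} but differ on Rep, so {Balance, AcctNo, City} -> Rep does not hold.

No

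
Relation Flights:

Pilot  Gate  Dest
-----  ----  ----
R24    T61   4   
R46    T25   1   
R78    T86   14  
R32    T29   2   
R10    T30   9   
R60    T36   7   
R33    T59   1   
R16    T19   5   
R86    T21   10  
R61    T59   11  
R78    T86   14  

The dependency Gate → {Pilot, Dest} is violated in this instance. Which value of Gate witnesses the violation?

T59

Gate=T61: 1 row → {Pilot,Dest} = (R24, 4) ✓
Gate=T25: 1 row → {Pilot,Dest} = (R46, 1) ✓
Gate=T86: 2 rows → {Pilot,Dest} = (R78, 14), (R78, 14) ✓
Gate=T29: 1 row → {Pilot,Dest} = (R32, 2) ✓
Gate=T30: 1 row → {Pilot,Dest} = (R10, 9) ✓
Gate=T36: 1 row → {Pilot,Dest} = (R60, 7) ✓
Gate=T59: 2 rows → {Pilot,Dest} takes values {(R33, 1), (R61, 11)} — violation
Gate=T19: 1 row → {Pilot,Dest} = (R16, 5) ✓
Gate=T21: 1 row → {Pilot,Dest} = (R86, 10) ✓
The only Gate value with inconsistent RHS is Gate=T59.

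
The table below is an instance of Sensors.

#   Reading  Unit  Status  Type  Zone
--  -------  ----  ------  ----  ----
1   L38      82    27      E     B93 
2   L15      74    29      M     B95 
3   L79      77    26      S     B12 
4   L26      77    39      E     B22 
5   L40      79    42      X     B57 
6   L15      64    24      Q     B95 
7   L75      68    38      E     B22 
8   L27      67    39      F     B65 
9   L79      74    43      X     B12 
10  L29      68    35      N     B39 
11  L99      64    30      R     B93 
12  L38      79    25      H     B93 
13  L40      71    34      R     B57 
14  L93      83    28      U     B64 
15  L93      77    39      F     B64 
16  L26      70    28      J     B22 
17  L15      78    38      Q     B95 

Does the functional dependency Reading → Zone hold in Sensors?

Reading=L38: rows 1, 12 → Zone = B93, B93 ✓
Reading=L15: rows 2, 6, 17 → Zone = B95, B95, B95 ✓
Reading=L79: rows 3, 9 → Zone = B12, B12 ✓
Reading=L26: rows 4, 16 → Zone = B22, B22 ✓
Reading=L40: rows 5, 13 → Zone = B57, B57 ✓
Reading=L75: row 7 → Zone = B22 ✓
Reading=L27: row 8 → Zone = B65 ✓
Reading=L29: row 10 → Zone = B39 ✓
Reading=L99: row 11 → Zone = B93 ✓
Reading=L93: rows 14, 15 → Zone = B64, B64 ✓
Every Reading value is associated with a single Zone value, so Reading → Zone holds.

Yes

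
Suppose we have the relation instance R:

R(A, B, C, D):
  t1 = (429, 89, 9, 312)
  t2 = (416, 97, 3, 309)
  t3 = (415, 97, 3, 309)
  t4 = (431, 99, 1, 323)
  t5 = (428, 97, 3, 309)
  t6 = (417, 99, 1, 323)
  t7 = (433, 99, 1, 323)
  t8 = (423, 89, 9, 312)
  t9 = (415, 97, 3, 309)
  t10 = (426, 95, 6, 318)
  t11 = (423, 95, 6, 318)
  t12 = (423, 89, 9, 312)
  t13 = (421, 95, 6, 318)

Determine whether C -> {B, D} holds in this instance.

C=9: rows 1, 8, 12 → {B,D} = (89, 312), (89, 312), (89, 312) ✓
C=3: rows 2, 3, 5, 9 → {B,D} = (97, 309), (97, 309), (97, 309), (97, 309) ✓
C=1: rows 4, 6, 7 → {B,D} = (99, 323), (99, 323), (99, 323) ✓
C=6: rows 10, 11, 13 → {B,D} = (95, 318), (95, 318), (95, 318) ✓
Every C value is associated with a single {B, D} value, so C -> {B, D} holds.

Yes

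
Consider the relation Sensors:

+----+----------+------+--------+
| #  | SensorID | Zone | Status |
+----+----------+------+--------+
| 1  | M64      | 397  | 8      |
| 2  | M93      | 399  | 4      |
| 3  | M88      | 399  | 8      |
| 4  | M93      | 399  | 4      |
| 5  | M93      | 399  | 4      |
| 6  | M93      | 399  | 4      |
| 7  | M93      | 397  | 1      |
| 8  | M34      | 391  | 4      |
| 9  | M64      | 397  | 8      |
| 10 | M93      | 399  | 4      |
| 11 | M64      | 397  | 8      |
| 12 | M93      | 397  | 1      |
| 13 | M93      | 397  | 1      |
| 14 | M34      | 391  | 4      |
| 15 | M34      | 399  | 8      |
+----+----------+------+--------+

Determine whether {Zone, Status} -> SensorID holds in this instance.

(Zone=397, Status=8): rows 1, 9, 11 → SensorID = M64, M64, M64 ✓
(Zone=399, Status=4): rows 2, 4, 5, 6, 10 → SensorID = M93, M93, M93, M93, M93 ✓
(Zone=399, Status=8): rows 3, 15 → SensorID takes values {M88, M34} — violation
(Zone=397, Status=1): rows 7, 12, 13 → SensorID = M93, M93, M93 ✓
(Zone=391, Status=4): rows 8, 14 → SensorID = M34, M34 ✓
Two rows agree on {Zone, Status} but differ on SensorID, so {Zone, Status} -> SensorID does not hold.

No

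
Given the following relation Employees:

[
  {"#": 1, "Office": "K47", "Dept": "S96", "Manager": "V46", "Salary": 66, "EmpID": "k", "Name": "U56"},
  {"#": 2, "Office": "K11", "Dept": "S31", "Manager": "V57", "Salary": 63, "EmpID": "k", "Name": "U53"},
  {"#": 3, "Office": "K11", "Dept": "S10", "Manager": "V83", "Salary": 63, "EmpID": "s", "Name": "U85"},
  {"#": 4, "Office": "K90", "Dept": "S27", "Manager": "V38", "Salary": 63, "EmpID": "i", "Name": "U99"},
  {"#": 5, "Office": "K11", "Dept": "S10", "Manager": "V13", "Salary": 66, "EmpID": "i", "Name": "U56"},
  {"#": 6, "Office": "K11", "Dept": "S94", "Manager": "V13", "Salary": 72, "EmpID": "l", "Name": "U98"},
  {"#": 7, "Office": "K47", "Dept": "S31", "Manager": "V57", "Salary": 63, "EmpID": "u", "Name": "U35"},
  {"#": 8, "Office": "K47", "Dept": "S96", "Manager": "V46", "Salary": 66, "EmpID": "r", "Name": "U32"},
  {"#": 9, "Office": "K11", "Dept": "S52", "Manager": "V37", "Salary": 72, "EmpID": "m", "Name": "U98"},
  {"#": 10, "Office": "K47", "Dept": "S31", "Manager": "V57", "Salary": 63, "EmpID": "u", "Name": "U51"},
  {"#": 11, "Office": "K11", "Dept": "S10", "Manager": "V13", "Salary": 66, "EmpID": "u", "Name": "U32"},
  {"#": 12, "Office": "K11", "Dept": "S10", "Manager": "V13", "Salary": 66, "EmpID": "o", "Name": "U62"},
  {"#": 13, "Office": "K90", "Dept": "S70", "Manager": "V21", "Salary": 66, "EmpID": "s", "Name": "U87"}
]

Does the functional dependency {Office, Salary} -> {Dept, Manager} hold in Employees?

No

(Office=K47, Salary=66): rows 1, 8 → {Dept,Manager} = (S96, V46), (S96, V46) ✓
(Office=K11, Salary=63): rows 2, 3 → {Dept,Manager} takes values {(S31, V57), (S10, V83)} — violation
(Office=K90, Salary=63): row 4 → {Dept,Manager} = (S27, V38) ✓
(Office=K11, Salary=66): rows 5, 11, 12 → {Dept,Manager} = (S10, V13), (S10, V13), (S10, V13) ✓
(Office=K11, Salary=72): rows 6, 9 → {Dept,Manager} takes values {(S94, V13), (S52, V37)} — violation
(Office=K47, Salary=63): rows 7, 10 → {Dept,Manager} = (S31, V57), (S31, V57) ✓
(Office=K90, Salary=66): row 13 → {Dept,Manager} = (S70, V21) ✓
Two rows agree on {Office, Salary} but differ on {Dept, Manager}, so {Office, Salary} -> {Dept, Manager} does not hold.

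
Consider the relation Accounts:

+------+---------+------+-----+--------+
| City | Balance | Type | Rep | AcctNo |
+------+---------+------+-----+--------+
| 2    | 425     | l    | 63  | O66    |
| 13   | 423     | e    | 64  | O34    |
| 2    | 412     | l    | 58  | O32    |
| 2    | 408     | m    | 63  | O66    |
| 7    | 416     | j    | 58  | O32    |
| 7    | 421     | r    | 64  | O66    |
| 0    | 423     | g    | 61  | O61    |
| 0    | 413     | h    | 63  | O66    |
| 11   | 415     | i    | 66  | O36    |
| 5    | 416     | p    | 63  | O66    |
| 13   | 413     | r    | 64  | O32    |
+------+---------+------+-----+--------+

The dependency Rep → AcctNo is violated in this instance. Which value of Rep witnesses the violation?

64

Rep=63: 4 rows → AcctNo = O66, O66, O66, O66 ✓
Rep=64: 3 rows → AcctNo takes values {O34, O66, O32} — violation
Rep=58: 2 rows → AcctNo = O32, O32 ✓
Rep=61: 1 row → AcctNo = O61 ✓
Rep=66: 1 row → AcctNo = O36 ✓
The only Rep value with inconsistent AcctNo is Rep=64.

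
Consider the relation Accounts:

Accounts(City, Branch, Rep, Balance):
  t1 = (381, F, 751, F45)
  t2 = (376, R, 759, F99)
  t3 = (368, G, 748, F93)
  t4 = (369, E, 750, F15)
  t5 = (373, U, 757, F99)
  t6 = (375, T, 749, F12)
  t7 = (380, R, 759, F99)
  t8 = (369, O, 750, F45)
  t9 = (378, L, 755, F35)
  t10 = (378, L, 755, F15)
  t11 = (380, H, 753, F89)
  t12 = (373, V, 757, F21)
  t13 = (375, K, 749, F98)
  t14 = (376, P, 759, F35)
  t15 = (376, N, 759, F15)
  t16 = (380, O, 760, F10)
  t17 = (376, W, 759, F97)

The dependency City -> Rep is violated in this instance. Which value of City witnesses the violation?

380

City=381: row 1 → Rep = 751 ✓
City=376: rows 2, 14, 15, 17 → Rep = 759, 759, 759, 759 ✓
City=368: row 3 → Rep = 748 ✓
City=369: rows 4, 8 → Rep = 750, 750 ✓
City=373: rows 5, 12 → Rep = 757, 757 ✓
City=375: rows 6, 13 → Rep = 749, 749 ✓
City=380: rows 7, 11, 16 → Rep takes values {759, 753, 760} — violation
City=378: rows 9, 10 → Rep = 755, 755 ✓
The only City value with inconsistent Rep is City=380.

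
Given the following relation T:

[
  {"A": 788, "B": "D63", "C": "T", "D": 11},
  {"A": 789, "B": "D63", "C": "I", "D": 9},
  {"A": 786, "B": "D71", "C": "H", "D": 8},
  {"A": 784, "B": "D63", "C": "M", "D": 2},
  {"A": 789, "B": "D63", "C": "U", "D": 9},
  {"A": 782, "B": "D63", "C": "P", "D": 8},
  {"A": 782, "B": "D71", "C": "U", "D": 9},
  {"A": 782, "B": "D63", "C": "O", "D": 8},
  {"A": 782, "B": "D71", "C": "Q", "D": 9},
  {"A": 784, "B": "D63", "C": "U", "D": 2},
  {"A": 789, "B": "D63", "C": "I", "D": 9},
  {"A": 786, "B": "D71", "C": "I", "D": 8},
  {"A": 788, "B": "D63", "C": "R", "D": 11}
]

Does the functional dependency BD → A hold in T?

(B=D63, D=11): 2 rows → A = 788, 788 ✓
(B=D63, D=9): 3 rows → A = 789, 789, 789 ✓
(B=D71, D=8): 2 rows → A = 786, 786 ✓
(B=D63, D=2): 2 rows → A = 784, 784 ✓
(B=D63, D=8): 2 rows → A = 782, 782 ✓
(B=D71, D=9): 2 rows → A = 782, 782 ✓
Every BD value is associated with a single A value, so BD → A holds.

Yes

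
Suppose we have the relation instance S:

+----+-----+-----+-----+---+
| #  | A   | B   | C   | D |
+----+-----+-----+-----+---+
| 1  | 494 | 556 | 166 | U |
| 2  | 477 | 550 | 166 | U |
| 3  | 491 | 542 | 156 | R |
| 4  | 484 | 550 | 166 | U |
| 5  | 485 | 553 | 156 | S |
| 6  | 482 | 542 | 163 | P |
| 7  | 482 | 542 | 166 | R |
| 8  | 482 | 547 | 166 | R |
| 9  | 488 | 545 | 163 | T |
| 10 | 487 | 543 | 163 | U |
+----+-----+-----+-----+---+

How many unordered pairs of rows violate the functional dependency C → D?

C=166: violating pairs (1,7), (1,8), (2,7), (2,8), (4,7), (4,8) — 6 pairs.
C=156: violating pairs (3,5) — 1 pair.
C=163: violating pairs (6,9), (6,10), (9,10) — 3 pairs.

10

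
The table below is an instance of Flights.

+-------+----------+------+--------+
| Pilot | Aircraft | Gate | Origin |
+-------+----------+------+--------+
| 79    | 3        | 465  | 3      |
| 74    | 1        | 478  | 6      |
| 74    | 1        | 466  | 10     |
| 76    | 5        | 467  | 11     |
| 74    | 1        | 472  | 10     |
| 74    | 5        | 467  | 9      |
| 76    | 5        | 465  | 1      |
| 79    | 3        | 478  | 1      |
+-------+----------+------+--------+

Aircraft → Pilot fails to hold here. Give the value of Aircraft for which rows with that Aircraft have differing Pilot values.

5

Aircraft=3: 2 rows → Pilot = 79, 79 ✓
Aircraft=1: 3 rows → Pilot = 74, 74, 74 ✓
Aircraft=5: 3 rows → Pilot takes values {76, 74} — violation
The only Aircraft value with inconsistent Pilot is Aircraft=5.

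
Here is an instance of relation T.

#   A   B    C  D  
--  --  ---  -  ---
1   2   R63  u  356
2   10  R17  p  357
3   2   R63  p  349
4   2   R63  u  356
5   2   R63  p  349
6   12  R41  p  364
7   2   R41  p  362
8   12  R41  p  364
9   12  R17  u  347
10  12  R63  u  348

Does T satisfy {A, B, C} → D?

Yes

(A=2, B=R63, C=u): rows 1, 4 → D = 356, 356 ✓
(A=10, B=R17, C=p): row 2 → D = 357 ✓
(A=2, B=R63, C=p): rows 3, 5 → D = 349, 349 ✓
(A=12, B=R41, C=p): rows 6, 8 → D = 364, 364 ✓
(A=2, B=R41, C=p): row 7 → D = 362 ✓
(A=12, B=R17, C=u): row 9 → D = 347 ✓
(A=12, B=R63, C=u): row 10 → D = 348 ✓
Every {A, B, C} value is associated with a single D value, so {A, B, C} → D holds.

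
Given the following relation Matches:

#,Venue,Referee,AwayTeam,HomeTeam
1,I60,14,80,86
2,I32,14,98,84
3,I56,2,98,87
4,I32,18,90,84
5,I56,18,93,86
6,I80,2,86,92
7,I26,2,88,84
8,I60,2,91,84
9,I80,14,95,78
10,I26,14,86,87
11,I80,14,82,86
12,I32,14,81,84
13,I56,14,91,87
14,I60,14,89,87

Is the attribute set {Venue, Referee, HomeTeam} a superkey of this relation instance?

No

Rows 2 and 12 have the same {Venue, Referee, HomeTeam} value (Venue=I32, Referee=14, HomeTeam=84) but are distinct tuples, so {Venue, Referee, HomeTeam} does not determine every attribute — not a superkey.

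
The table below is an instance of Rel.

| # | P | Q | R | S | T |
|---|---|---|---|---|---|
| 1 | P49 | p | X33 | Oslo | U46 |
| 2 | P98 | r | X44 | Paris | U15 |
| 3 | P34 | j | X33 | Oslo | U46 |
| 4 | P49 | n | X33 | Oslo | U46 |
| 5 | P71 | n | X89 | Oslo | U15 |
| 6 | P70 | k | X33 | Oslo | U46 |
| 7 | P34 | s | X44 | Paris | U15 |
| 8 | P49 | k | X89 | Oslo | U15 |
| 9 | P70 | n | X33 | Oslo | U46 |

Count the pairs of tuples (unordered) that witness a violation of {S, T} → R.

0

(S=Oslo, T=U46): all 5 rows agree on R — 0 pairs.
(S=Paris, T=U15): all 2 rows agree on R — 0 pairs.
(S=Oslo, T=U15): all 2 rows agree on R — 0 pairs.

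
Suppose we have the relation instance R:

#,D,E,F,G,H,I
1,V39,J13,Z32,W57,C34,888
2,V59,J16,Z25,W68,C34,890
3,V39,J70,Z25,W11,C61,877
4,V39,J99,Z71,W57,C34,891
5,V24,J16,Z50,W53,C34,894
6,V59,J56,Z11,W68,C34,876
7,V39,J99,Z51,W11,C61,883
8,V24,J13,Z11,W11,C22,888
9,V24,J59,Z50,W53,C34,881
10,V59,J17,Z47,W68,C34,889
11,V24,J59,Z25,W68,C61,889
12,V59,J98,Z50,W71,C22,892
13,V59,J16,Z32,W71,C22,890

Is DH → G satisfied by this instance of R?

(D=V39, H=C34): rows 1, 4 → G = W57, W57 ✓
(D=V59, H=C34): rows 2, 6, 10 → G = W68, W68, W68 ✓
(D=V39, H=C61): rows 3, 7 → G = W11, W11 ✓
(D=V24, H=C34): rows 5, 9 → G = W53, W53 ✓
(D=V24, H=C22): row 8 → G = W11 ✓
(D=V24, H=C61): row 11 → G = W68 ✓
(D=V59, H=C22): rows 12, 13 → G = W71, W71 ✓
Every DH value is associated with a single G value, so DH → G holds.

Yes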